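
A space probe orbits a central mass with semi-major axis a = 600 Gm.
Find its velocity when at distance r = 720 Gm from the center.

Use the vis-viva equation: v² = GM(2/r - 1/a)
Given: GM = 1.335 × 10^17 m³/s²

Convert to SI: a = 600 Gm = 6e+11 m; r = 720 Gm = 7.2e+11 m.
Vis-viva: v = √(GM · (2/r − 1/a)).
2/r − 1/a = 2/7.2e+11 − 1/6e+11 = 1.11111e-12 m⁻¹.
v = √(1.335e+17 · 1.11111e-12) m/s ≈ 385.1 m/s = 385.1 m/s.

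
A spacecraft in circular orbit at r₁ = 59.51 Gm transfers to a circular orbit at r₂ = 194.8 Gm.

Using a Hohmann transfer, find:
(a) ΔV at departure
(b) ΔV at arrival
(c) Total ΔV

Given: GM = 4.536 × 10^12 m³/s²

Convert to SI: r₁ = 59.51 Gm = 5.951e+10 m; r₂ = 194.8 Gm = 1.948e+11 m.
Transfer semi-major axis: a_t = (r₁ + r₂)/2 = (5.951e+10 + 1.948e+11)/2 = 1.27155e+11 m.
Circular speeds: v₁ = √(GM/r₁) = 8.73055 m/s, v₂ = √(GM/r₂) = 4.8255 m/s.
Transfer speeds (vis-viva v² = GM(2/r − 1/a_t)): v₁ᵗ = 10.8061 m/s, v₂ᵗ = 3.30119 m/s.
(a) ΔV₁ = |v₁ᵗ − v₁| ≈ 2.076 m/s = 2.076 m/s.
(b) ΔV₂ = |v₂ − v₂ᵗ| ≈ 1.524 m/s = 1.524 m/s.
(c) ΔV_total = ΔV₁ + ΔV₂ ≈ 3.6 m/s = 3.6 m/s.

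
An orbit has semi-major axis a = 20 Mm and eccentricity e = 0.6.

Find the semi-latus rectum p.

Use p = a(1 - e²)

Convert to SI: a = 20 Mm = 2e+07 m.
p = a (1 − e²).
p = 2e+07 · (1 − (0.6)²) = 2e+07 · 0.64 ≈ 1.28e+07 m = 12.8 Mm.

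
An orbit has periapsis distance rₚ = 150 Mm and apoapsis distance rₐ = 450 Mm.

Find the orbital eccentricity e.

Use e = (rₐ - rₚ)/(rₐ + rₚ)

Convert to SI: rₚ = 150 Mm = 1.5e+08 m; rₐ = 450 Mm = 4.5e+08 m.
e = (rₐ − rₚ) / (rₐ + rₚ).
e = (4.5e+08 − 1.5e+08) / (4.5e+08 + 1.5e+08) = 3e+08 / 6e+08 ≈ 0.5.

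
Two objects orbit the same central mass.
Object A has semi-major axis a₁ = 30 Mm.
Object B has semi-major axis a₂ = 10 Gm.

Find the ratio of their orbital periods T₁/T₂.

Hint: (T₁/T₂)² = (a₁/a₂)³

Convert to SI: a₁ = 30 Mm = 3e+07 m; a₂ = 10 Gm = 1e+10 m.
From Kepler's third law, (T₁/T₂)² = (a₁/a₂)³, so T₁/T₂ = (a₁/a₂)^(3/2).
a₁/a₂ = 3e+07 / 1e+10 = 0.003.
T₁/T₂ = (0.003)^(3/2) ≈ 0.0001643.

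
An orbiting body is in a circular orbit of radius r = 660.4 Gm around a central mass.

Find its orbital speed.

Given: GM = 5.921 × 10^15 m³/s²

Convert to SI: r = 660.4 Gm = 6.604e+11 m.
For a circular orbit, gravity supplies the centripetal force, so v = √(GM / r).
v = √(5.921e+15 / 6.604e+11) m/s ≈ 94.69 m/s = 94.69 m/s.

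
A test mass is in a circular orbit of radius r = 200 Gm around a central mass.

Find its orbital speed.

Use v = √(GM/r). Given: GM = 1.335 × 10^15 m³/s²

Convert to SI: r = 200 Gm = 2e+11 m.
For a circular orbit, gravity supplies the centripetal force, so v = √(GM / r).
v = √(1.335e+15 / 2e+11) m/s ≈ 81.7 m/s = 81.7 m/s.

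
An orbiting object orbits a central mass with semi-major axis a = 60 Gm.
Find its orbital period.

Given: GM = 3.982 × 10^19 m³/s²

Convert to SI: a = 60 Gm = 6e+10 m.
Kepler's third law: T = 2π √(a³ / GM).
Substituting a = 6e+10 m and GM = 3.982e+19 m³/s²:
T = 2π √((6e+10)³ / 3.982e+19) s
T ≈ 1.463e+07 s = 169.4 days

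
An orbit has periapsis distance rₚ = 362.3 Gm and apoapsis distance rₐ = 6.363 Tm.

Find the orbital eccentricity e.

Convert to SI: rₚ = 362.3 Gm = 3.623e+11 m; rₐ = 6.363 Tm = 6.363e+12 m.
e = (rₐ − rₚ) / (rₐ + rₚ).
e = (6.363e+12 − 3.623e+11) / (6.363e+12 + 3.623e+11) = 6.0007e+12 / 6.7253e+12 ≈ 0.8923.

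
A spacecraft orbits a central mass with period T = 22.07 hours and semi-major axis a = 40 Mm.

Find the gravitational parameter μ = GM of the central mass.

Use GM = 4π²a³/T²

Convert to SI: T = 22.07 hours = 79452 s; a = 40 Mm = 4e+07 m.
GM = 4π² · a³ / T².
GM = 4π² · (4e+07)³ / (79452)² m³/s² ≈ 4.002e+14 m³/s² = 4.002 × 10^14 m³/s².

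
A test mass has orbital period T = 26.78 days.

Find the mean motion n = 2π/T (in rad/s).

Convert to SI: T = 26.78 days = 2.31379e+06 s.
n = 2π / T.
n = 2π / 2.31379e+06 s ≈ 2.716e-06 rad/s.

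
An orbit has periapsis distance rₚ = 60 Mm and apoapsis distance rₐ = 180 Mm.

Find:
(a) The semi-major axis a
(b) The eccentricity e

Convert to SI: rₚ = 60 Mm = 6e+07 m; rₐ = 180 Mm = 1.8e+08 m.
(a) a = (rₚ + rₐ) / 2 = (6e+07 + 1.8e+08) / 2 ≈ 1.2e+08 m = 120 Mm.
(b) e = (rₐ − rₚ) / (rₐ + rₚ) = (1.8e+08 − 6e+07) / (1.8e+08 + 6e+07) ≈ 0.5.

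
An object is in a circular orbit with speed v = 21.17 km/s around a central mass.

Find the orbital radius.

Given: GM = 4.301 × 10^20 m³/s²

Convert to SI: v = 21.17 km/s = 21170 m/s.
For a circular orbit, v² = GM / r, so r = GM / v².
r = 4.301e+20 / (21170)² m ≈ 9.597e+11 m = 959.7 Gm.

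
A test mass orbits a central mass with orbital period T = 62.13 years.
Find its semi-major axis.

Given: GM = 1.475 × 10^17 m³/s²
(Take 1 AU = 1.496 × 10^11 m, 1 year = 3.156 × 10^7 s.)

Convert to SI: T = 62.13 years = 1.96082e+09 s.
Invert Kepler's third law: a = (GM · T² / (4π²))^(1/3).
Substituting T = 1.96082e+09 s and GM = 1.475e+17 m³/s²:
a = (1.475e+17 · (1.96082e+09)² / (4π²))^(1/3) m
a ≈ 2.431e+11 m = 1.625 AU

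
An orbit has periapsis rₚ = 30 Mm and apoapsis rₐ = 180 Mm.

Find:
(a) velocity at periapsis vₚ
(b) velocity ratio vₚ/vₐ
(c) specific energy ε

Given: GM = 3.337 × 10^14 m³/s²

Convert to SI: rₚ = 30 Mm = 3e+07 m; rₐ = 180 Mm = 1.8e+08 m.
(a) With a = (rₚ + rₐ)/2 = 1.05e+08 m, vₚ = √(GM (2/rₚ − 1/a)) = √(3.337e+14 · (2/3e+07 − 1/1.05e+08)) m/s ≈ 4367 m/s
(b) Conservation of angular momentum (rₚvₚ = rₐvₐ) gives vₚ/vₐ = rₐ/rₚ = 1.8e+08/3e+07 ≈ 6
(c) With a = (rₚ + rₐ)/2 = 1.05e+08 m, ε = −GM/(2a) = −3.337e+14/(2 · 1.05e+08) J/kg ≈ -1.589e+06 J/kg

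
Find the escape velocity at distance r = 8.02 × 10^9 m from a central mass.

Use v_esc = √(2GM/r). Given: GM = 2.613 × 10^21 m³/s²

Escape velocity comes from setting total energy to zero: ½v² − GM/r = 0 ⇒ v_esc = √(2GM / r).
v_esc = √(2 · 2.613e+21 / 8.02e+09) m/s ≈ 8.072e+05 m/s = 807.2 km/s.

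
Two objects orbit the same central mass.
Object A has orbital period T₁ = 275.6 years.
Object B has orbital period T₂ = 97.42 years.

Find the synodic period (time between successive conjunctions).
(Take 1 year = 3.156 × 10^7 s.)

Convert to SI: T₁ = 275.6 years = 8.69794e+09 s; T₂ = 97.42 years = 3.07458e+09 s.
T_syn = |T₁ · T₂ / (T₁ − T₂)|.
T_syn = |8.69794e+09 · 3.07458e+09 / (8.69794e+09 − 3.07458e+09)| s ≈ 4.756e+09 s = 150.7 years.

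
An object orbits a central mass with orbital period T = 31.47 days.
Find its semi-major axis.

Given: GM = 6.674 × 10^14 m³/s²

Convert to SI: T = 31.47 days = 2.71901e+06 s.
Invert Kepler's third law: a = (GM · T² / (4π²))^(1/3).
Substituting T = 2.71901e+06 s and GM = 6.674e+14 m³/s²:
a = (6.674e+14 · (2.71901e+06)² / (4π²))^(1/3) m
a ≈ 5e+08 m = 500 Mm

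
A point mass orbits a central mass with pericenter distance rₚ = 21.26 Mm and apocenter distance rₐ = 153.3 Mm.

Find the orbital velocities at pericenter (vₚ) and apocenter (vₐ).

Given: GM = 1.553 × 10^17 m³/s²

Convert to SI: rₚ = 21.26 Mm = 2.126e+07 m; rₐ = 153.3 Mm = 1.533e+08 m.
Use the vis-viva equation v² = GM(2/r − 1/a) with a = (rₚ + rₐ)/2 = (2.126e+07 + 1.533e+08)/2 = 8.728e+07 m.
vₚ = √(GM · (2/rₚ − 1/a)) = √(1.553e+17 · (2/2.126e+07 − 1/8.728e+07)) m/s ≈ 1.133e+05 m/s = 113.3 km/s.
vₐ = √(GM · (2/rₐ − 1/a)) = √(1.553e+17 · (2/1.533e+08 − 1/8.728e+07)) m/s ≈ 1.571e+04 m/s = 15.71 km/s.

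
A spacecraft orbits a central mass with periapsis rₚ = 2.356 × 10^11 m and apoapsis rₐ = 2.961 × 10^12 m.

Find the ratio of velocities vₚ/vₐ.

Conservation of angular momentum gives rₚvₚ = rₐvₐ, so vₚ/vₐ = rₐ/rₚ.
vₚ/vₐ = 2.961e+12 / 2.356e+11 ≈ 12.57.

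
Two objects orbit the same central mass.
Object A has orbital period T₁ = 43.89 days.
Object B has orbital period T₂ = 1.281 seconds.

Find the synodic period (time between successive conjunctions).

Convert to SI: T₁ = 43.89 days = 3.7921e+06 s.
T_syn = |T₁ · T₂ / (T₁ − T₂)|.
T_syn = |3.7921e+06 · 1.281 / (3.7921e+06 − 1.281)| s ≈ 1.281 s = 1.281 seconds.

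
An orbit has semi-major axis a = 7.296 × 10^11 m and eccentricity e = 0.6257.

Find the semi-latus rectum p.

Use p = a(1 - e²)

p = a (1 − e²).
p = 7.296e+11 · (1 − (0.6257)²) = 7.296e+11 · 0.6085 ≈ 4.44e+11 m = 4.44 × 10^11 m.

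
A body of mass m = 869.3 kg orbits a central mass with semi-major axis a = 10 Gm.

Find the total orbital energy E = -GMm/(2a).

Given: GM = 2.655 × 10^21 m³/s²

Convert to SI: a = 10 Gm = 1e+10 m.
E = −GMm / (2a).
E = −2.655e+21 · 869.3 / (2 · 1e+10) J ≈ -1.154e+14 J = -115.4 TJ.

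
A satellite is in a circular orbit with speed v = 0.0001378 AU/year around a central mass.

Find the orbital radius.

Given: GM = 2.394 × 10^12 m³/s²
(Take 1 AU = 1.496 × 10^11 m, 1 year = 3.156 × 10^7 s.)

Convert to SI: v = 0.0001378 AU/year = 0.653196 m/s.
For a circular orbit, v² = GM / r, so r = GM / v².
r = 2.394e+12 / (0.653196)² m ≈ 5.611e+12 m = 37.51 AU.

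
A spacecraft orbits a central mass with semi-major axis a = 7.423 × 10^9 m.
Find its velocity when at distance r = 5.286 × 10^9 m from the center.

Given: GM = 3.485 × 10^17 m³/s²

Vis-viva: v = √(GM · (2/r − 1/a)).
2/r − 1/a = 2/5.286e+09 − 1/7.423e+09 = 2.43642e-10 m⁻¹.
v = √(3.485e+17 · 2.43642e-10) m/s ≈ 9215 m/s = 9.215 km/s.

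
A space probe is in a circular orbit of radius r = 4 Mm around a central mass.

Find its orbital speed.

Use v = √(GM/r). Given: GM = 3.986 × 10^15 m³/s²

Convert to SI: r = 4 Mm = 4e+06 m.
For a circular orbit, gravity supplies the centripetal force, so v = √(GM / r).
v = √(3.986e+15 / 4e+06) m/s ≈ 3.157e+04 m/s = 31.57 km/s.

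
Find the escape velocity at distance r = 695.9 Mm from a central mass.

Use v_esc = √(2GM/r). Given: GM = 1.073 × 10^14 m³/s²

Convert to SI: r = 695.9 Mm = 6.959e+08 m.
Escape velocity comes from setting total energy to zero: ½v² − GM/r = 0 ⇒ v_esc = √(2GM / r).
v_esc = √(2 · 1.073e+14 / 6.959e+08) m/s ≈ 555.3 m/s = 555.3 m/s.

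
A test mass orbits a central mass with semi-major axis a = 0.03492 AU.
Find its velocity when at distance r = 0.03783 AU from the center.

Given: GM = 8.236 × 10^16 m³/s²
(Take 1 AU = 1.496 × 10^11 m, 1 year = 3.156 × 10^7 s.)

Convert to SI: a = 0.03492 AU = 5.22403e+09 m; r = 0.03783 AU = 5.65937e+09 m.
Vis-viva: v = √(GM · (2/r − 1/a)).
2/r − 1/a = 2/5.65937e+09 − 1/5.22403e+09 = 1.61973e-10 m⁻¹.
v = √(8.236e+16 · 1.61973e-10) m/s ≈ 3652 m/s = 0.7705 AU/year.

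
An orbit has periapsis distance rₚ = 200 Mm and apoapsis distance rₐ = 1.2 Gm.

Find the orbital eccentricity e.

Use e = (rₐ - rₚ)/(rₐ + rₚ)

Convert to SI: rₚ = 200 Mm = 2e+08 m; rₐ = 1.2 Gm = 1.2e+09 m.
e = (rₐ − rₚ) / (rₐ + rₚ).
e = (1.2e+09 − 2e+08) / (1.2e+09 + 2e+08) = 1e+09 / 1.4e+09 ≈ 0.7143.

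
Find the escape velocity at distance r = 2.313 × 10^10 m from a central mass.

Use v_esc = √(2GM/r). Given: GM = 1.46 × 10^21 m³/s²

Escape velocity comes from setting total energy to zero: ½v² − GM/r = 0 ⇒ v_esc = √(2GM / r).
v_esc = √(2 · 1.46e+21 / 2.313e+10) m/s ≈ 3.553e+05 m/s = 355.3 km/s.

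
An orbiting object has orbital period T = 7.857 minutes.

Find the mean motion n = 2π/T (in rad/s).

Convert to SI: T = 7.857 minutes = 471.42 s.
n = 2π / T.
n = 2π / 471.42 s ≈ 0.01333 rad/s.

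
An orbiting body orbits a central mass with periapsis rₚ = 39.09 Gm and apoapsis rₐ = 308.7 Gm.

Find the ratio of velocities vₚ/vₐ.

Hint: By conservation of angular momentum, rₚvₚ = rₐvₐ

Convert to SI: rₚ = 39.09 Gm = 3.909e+10 m; rₐ = 308.7 Gm = 3.087e+11 m.
Conservation of angular momentum gives rₚvₚ = rₐvₐ, so vₚ/vₐ = rₐ/rₚ.
vₚ/vₐ = 3.087e+11 / 3.909e+10 ≈ 7.897.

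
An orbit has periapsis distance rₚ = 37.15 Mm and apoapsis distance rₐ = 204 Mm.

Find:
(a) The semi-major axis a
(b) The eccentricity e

Convert to SI: rₚ = 37.15 Mm = 3.715e+07 m; rₐ = 204 Mm = 2.04e+08 m.
(a) a = (rₚ + rₐ) / 2 = (3.715e+07 + 2.04e+08) / 2 ≈ 1.206e+08 m = 120.6 Mm.
(b) e = (rₐ − rₚ) / (rₐ + rₚ) = (2.04e+08 − 3.715e+07) / (2.04e+08 + 3.715e+07) ≈ 0.6919.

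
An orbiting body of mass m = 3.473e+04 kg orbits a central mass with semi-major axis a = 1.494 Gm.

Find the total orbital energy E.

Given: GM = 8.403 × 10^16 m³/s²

Convert to SI: a = 1.494 Gm = 1.494e+09 m.
E = −GMm / (2a).
E = −8.403e+16 · 3.473e+04 / (2 · 1.494e+09) J ≈ -9.767e+11 J = -976.7 GJ.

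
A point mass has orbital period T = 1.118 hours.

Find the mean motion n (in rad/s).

Convert to SI: T = 1.118 hours = 4024.8 s.
n = 2π / T.
n = 2π / 4024.8 s ≈ 0.001561 rad/s.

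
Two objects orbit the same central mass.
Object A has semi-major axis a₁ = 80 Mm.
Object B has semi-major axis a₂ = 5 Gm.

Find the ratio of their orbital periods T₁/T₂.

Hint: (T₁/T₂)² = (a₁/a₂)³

Convert to SI: a₁ = 80 Mm = 8e+07 m; a₂ = 5 Gm = 5e+09 m.
From Kepler's third law, (T₁/T₂)² = (a₁/a₂)³, so T₁/T₂ = (a₁/a₂)^(3/2).
a₁/a₂ = 8e+07 / 5e+09 = 0.016.
T₁/T₂ = (0.016)^(3/2) ≈ 0.002024.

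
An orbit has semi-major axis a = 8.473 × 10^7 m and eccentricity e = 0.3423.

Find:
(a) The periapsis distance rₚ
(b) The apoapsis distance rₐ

(a) rₚ = a(1 − e) = 8.473e+07 · (1 − 0.3423) = 8.473e+07 · 0.6577 ≈ 5.573e+07 m = 5.573 × 10^7 m.
(b) rₐ = a(1 + e) = 8.473e+07 · (1 + 0.3423) = 8.473e+07 · 1.3423 ≈ 1.137e+08 m = 1.137 × 10^8 m.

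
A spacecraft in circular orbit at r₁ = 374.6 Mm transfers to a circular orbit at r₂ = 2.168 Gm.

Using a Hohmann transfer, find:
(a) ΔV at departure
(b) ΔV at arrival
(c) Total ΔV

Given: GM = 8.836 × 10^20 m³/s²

Convert to SI: r₁ = 374.6 Mm = 3.746e+08 m; r₂ = 2.168 Gm = 2.168e+09 m.
Transfer semi-major axis: a_t = (r₁ + r₂)/2 = (3.746e+08 + 2.168e+09)/2 = 1.2713e+09 m.
Circular speeds: v₁ = √(GM/r₁) = 1.53583e+06 m/s, v₂ = √(GM/r₂) = 638408 m/s.
Transfer speeds (vis-viva v² = GM(2/r − 1/a_t)): v₁ᵗ = 2.00562e+06 m/s, v₂ᵗ = 346544 m/s.
(a) ΔV₁ = |v₁ᵗ − v₁| ≈ 4.698e+05 m/s = 469.8 km/s.
(b) ΔV₂ = |v₂ − v₂ᵗ| ≈ 2.919e+05 m/s = 291.9 km/s.
(c) ΔV_total = ΔV₁ + ΔV₂ ≈ 7.617e+05 m/s = 761.7 km/s.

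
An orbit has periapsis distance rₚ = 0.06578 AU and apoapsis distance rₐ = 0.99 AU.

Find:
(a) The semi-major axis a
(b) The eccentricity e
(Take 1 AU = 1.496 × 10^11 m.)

Convert to SI: rₚ = 0.06578 AU = 9.84069e+09 m; rₐ = 0.99 AU = 1.48104e+11 m.
(a) a = (rₚ + rₐ) / 2 = (9.84069e+09 + 1.48104e+11) / 2 ≈ 7.897e+10 m = 0.5279 AU.
(b) e = (rₐ − rₚ) / (rₐ + rₚ) = (1.48104e+11 − 9.84069e+09) / (1.48104e+11 + 9.84069e+09) ≈ 0.8754.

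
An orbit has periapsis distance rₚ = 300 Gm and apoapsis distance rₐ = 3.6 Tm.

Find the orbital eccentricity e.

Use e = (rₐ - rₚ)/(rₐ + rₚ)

Convert to SI: rₚ = 300 Gm = 3e+11 m; rₐ = 3.6 Tm = 3.6e+12 m.
e = (rₐ − rₚ) / (rₐ + rₚ).
e = (3.6e+12 − 3e+11) / (3.6e+12 + 3e+11) = 3.3e+12 / 3.9e+12 ≈ 0.8462.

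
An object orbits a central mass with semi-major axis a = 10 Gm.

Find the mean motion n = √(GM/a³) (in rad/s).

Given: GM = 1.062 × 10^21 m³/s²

Convert to SI: a = 10 Gm = 1e+10 m.
n = √(GM / a³).
n = √(1.062e+21 / (1e+10)³) rad/s ≈ 3.259e-05 rad/s.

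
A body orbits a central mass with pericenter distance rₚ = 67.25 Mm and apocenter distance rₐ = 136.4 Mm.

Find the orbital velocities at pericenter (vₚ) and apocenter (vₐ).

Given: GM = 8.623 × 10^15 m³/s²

Convert to SI: rₚ = 67.25 Mm = 6.725e+07 m; rₐ = 136.4 Mm = 1.364e+08 m.
Use the vis-viva equation v² = GM(2/r − 1/a) with a = (rₚ + rₐ)/2 = (6.725e+07 + 1.364e+08)/2 = 1.01825e+08 m.
vₚ = √(GM · (2/rₚ − 1/a)) = √(8.623e+15 · (2/6.725e+07 − 1/1.01825e+08)) m/s ≈ 1.311e+04 m/s = 13.11 km/s.
vₐ = √(GM · (2/rₐ − 1/a)) = √(8.623e+15 · (2/1.364e+08 − 1/1.01825e+08)) m/s ≈ 6462 m/s = 6.462 km/s.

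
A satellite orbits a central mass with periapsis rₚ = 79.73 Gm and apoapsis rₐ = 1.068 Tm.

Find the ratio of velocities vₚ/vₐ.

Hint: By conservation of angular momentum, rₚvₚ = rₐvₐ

Convert to SI: rₚ = 79.73 Gm = 7.973e+10 m; rₐ = 1.068 Tm = 1.068e+12 m.
Conservation of angular momentum gives rₚvₚ = rₐvₐ, so vₚ/vₐ = rₐ/rₚ.
vₚ/vₐ = 1.068e+12 / 7.973e+10 ≈ 13.4.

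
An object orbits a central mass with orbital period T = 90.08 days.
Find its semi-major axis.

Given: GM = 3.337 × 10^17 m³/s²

Convert to SI: T = 90.08 days = 7.78291e+06 s.
Invert Kepler's third law: a = (GM · T² / (4π²))^(1/3).
Substituting T = 7.78291e+06 s and GM = 3.337e+17 m³/s²:
a = (3.337e+17 · (7.78291e+06)² / (4π²))^(1/3) m
a ≈ 8e+09 m = 8 Gm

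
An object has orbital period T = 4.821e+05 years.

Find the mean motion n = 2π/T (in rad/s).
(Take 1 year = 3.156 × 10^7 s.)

Convert to SI: T = 4.821e+05 years = 1.52151e+13 s.
n = 2π / T.
n = 2π / 1.52151e+13 s ≈ 4.13e-13 rad/s.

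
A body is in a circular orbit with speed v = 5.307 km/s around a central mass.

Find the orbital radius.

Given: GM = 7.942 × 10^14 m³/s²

Convert to SI: v = 5.307 km/s = 5307 m/s.
For a circular orbit, v² = GM / r, so r = GM / v².
r = 7.942e+14 / (5307)² m ≈ 2.82e+07 m = 28.2 Mm.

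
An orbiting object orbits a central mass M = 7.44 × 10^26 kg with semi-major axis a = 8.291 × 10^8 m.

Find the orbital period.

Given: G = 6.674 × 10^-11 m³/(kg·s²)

GM = G · M = 6.674e-11 · 7.44e+26 = 4.96546e+16 m³/s².
Kepler's third law: T = 2π √(a³ / GM).
Substituting a = 8.291e+08 m and GM = 4.96546e+16 m³/s²:
T = 2π √((8.291e+08)³ / 4.96546e+16) s
T ≈ 6.731e+05 s = 7.791 days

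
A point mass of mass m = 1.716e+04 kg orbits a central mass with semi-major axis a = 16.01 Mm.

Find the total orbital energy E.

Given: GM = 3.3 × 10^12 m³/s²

Convert to SI: a = 16.01 Mm = 1.601e+07 m.
E = −GMm / (2a).
E = −3.3e+12 · 1.716e+04 / (2 · 1.601e+07) J ≈ -1.769e+09 J = -1.769 GJ.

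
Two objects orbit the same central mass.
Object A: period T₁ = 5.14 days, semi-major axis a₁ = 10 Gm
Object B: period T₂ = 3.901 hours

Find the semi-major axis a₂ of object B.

Convert to SI: T₁ = 5.14 days = 444096 s; a₁ = 10 Gm = 1e+10 m; T₂ = 3.901 hours = 14043.6 s.
Kepler's third law: (T₁/T₂)² = (a₁/a₂)³ ⇒ a₂ = a₁ · (T₂/T₁)^(2/3).
T₂/T₁ = 14043.6 / 444096 = 0.0316229.
a₂ = 1e+10 · (0.0316229)^(2/3) m ≈ 1e+09 m = 1 Gm.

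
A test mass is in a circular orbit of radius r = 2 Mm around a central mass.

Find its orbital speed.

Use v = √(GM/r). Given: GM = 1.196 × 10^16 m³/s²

Convert to SI: r = 2 Mm = 2e+06 m.
For a circular orbit, gravity supplies the centripetal force, so v = √(GM / r).
v = √(1.196e+16 / 2e+06) m/s ≈ 7.733e+04 m/s = 77.33 km/s.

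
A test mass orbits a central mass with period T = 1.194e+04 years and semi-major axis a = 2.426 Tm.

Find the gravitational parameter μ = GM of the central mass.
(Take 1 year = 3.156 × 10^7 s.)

Convert to SI: T = 1.194e+04 years = 3.76826e+11 s; a = 2.426 Tm = 2.426e+12 m.
GM = 4π² · a³ / T².
GM = 4π² · (2.426e+12)³ / (3.76826e+11)² m³/s² ≈ 3.97e+15 m³/s² = 3.97 × 10^15 m³/s².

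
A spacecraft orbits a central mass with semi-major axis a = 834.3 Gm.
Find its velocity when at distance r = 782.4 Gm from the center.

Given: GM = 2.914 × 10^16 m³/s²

Convert to SI: a = 834.3 Gm = 8.343e+11 m; r = 782.4 Gm = 7.824e+11 m.
Vis-viva: v = √(GM · (2/r − 1/a)).
2/r − 1/a = 2/7.824e+11 − 1/8.343e+11 = 1.35763e-12 m⁻¹.
v = √(2.914e+16 · 1.35763e-12) m/s ≈ 198.9 m/s = 198.9 m/s.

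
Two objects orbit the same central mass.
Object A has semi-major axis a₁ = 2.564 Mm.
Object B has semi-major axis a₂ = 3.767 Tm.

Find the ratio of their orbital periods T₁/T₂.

Convert to SI: a₁ = 2.564 Mm = 2.564e+06 m; a₂ = 3.767 Tm = 3.767e+12 m.
From Kepler's third law, (T₁/T₂)² = (a₁/a₂)³, so T₁/T₂ = (a₁/a₂)^(3/2).
a₁/a₂ = 2.564e+06 / 3.767e+12 = 6.80648e-07.
T₁/T₂ = (6.80648e-07)^(3/2) ≈ 5.615e-10.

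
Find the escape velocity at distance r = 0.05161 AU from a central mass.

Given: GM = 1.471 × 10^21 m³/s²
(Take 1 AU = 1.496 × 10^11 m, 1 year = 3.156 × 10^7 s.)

Convert to SI: r = 0.05161 AU = 7.72086e+09 m.
Escape velocity comes from setting total energy to zero: ½v² − GM/r = 0 ⇒ v_esc = √(2GM / r).
v_esc = √(2 · 1.471e+21 / 7.72086e+09) m/s ≈ 6.173e+05 m/s = 130.2 AU/year.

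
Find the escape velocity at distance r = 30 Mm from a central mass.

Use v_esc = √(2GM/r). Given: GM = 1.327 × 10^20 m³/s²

Convert to SI: r = 30 Mm = 3e+07 m.
Escape velocity comes from setting total energy to zero: ½v² − GM/r = 0 ⇒ v_esc = √(2GM / r).
v_esc = √(2 · 1.327e+20 / 3e+07) m/s ≈ 2.974e+06 m/s = 2974 km/s.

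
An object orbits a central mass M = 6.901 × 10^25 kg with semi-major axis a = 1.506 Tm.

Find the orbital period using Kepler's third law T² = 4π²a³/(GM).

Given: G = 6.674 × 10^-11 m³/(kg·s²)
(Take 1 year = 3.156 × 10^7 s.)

Convert to SI: a = 1.506 Tm = 1.506e+12 m.
GM = G · M = 6.674e-11 · 6.901e+25 = 4.60573e+15 m³/s².
Kepler's third law: T = 2π √(a³ / GM).
Substituting a = 1.506e+12 m and GM = 4.60573e+15 m³/s²:
T = 2π √((1.506e+12)³ / 4.60573e+15) s
T ≈ 1.711e+11 s = 5422 years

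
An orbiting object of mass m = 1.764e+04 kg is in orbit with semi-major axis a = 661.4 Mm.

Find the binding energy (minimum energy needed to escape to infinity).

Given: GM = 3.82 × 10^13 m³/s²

Convert to SI: a = 661.4 Mm = 6.614e+08 m.
Total orbital energy is E = −GMm/(2a); binding energy is E_bind = −E = GMm/(2a).
E_bind = 3.82e+13 · 1.764e+04 / (2 · 6.614e+08) J ≈ 5.094e+08 J = 509.4 MJ.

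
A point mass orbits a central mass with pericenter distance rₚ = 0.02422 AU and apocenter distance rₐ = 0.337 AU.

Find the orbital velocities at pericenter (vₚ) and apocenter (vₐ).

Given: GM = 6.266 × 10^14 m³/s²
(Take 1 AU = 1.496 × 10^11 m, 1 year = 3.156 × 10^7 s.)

Convert to SI: rₚ = 0.02422 AU = 3.62331e+09 m; rₐ = 0.337 AU = 5.04152e+10 m.
Use the vis-viva equation v² = GM(2/r − 1/a) with a = (rₚ + rₐ)/2 = (3.62331e+09 + 5.04152e+10)/2 = 2.70193e+10 m.
vₚ = √(GM · (2/rₚ − 1/a)) = √(6.266e+14 · (2/3.62331e+09 − 1/2.70193e+10)) m/s ≈ 568 m/s = 0.1198 AU/year.
vₐ = √(GM · (2/rₐ − 1/a)) = √(6.266e+14 · (2/5.04152e+10 − 1/2.70193e+10)) m/s ≈ 40.83 m/s = 0.008613 AU/year.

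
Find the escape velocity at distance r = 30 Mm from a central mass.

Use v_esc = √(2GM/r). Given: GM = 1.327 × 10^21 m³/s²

Convert to SI: r = 30 Mm = 3e+07 m.
Escape velocity comes from setting total energy to zero: ½v² − GM/r = 0 ⇒ v_esc = √(2GM / r).
v_esc = √(2 · 1.327e+21 / 3e+07) m/s ≈ 9.406e+06 m/s = 9406 km/s.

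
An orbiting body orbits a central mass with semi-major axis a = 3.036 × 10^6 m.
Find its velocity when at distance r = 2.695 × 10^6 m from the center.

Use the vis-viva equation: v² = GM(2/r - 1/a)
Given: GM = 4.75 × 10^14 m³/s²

Vis-viva: v = √(GM · (2/r − 1/a)).
2/r − 1/a = 2/2.695e+06 − 1/3.036e+06 = 4.12734e-07 m⁻¹.
v = √(4.75e+14 · 4.12734e-07) m/s ≈ 1.4e+04 m/s = 14 km/s.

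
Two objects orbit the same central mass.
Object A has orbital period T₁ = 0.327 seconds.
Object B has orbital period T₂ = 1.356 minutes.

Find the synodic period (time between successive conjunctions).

Convert to SI: T₂ = 1.356 minutes = 81.36 s.
T_syn = |T₁ · T₂ / (T₁ − T₂)|.
T_syn = |0.327 · 81.36 / (0.327 − 81.36)| s ≈ 0.3283 s = 0.3283 seconds.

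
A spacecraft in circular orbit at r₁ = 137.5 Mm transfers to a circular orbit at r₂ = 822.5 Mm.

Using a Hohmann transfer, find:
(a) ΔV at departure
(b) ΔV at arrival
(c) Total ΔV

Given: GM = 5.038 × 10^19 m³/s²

Convert to SI: r₁ = 137.5 Mm = 1.375e+08 m; r₂ = 822.5 Mm = 8.225e+08 m.
Transfer semi-major axis: a_t = (r₁ + r₂)/2 = (1.375e+08 + 8.225e+08)/2 = 4.8e+08 m.
Circular speeds: v₁ = √(GM/r₁) = 605310 m/s, v₂ = √(GM/r₂) = 247492 m/s.
Transfer speeds (vis-viva v² = GM(2/r − 1/a_t)): v₁ᵗ = 792365 m/s, v₂ᵗ = 132462 m/s.
(a) ΔV₁ = |v₁ᵗ − v₁| ≈ 1.871e+05 m/s = 187.1 km/s.
(b) ΔV₂ = |v₂ − v₂ᵗ| ≈ 1.15e+05 m/s = 115 km/s.
(c) ΔV_total = ΔV₁ + ΔV₂ ≈ 3.021e+05 m/s = 302.1 km/s.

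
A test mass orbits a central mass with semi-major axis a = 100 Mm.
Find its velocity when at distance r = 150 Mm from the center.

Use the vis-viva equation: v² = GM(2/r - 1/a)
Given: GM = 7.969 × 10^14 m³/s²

Convert to SI: a = 100 Mm = 1e+08 m; r = 150 Mm = 1.5e+08 m.
Vis-viva: v = √(GM · (2/r − 1/a)).
2/r − 1/a = 2/1.5e+08 − 1/1e+08 = 3.33333e-09 m⁻¹.
v = √(7.969e+14 · 3.33333e-09) m/s ≈ 1630 m/s = 1.63 km/s.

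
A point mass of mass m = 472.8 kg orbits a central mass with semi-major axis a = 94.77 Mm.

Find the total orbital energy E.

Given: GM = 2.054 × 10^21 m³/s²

Convert to SI: a = 94.77 Mm = 9.477e+07 m.
E = −GMm / (2a).
E = −2.054e+21 · 472.8 / (2 · 9.477e+07) J ≈ -5.124e+15 J = -5.124 PJ.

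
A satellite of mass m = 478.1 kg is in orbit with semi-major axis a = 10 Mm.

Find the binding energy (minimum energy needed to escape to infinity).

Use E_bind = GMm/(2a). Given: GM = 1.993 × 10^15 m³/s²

Convert to SI: a = 10 Mm = 1e+07 m.
Total orbital energy is E = −GMm/(2a); binding energy is E_bind = −E = GMm/(2a).
E_bind = 1.993e+15 · 478.1 / (2 · 1e+07) J ≈ 4.764e+10 J = 47.64 GJ.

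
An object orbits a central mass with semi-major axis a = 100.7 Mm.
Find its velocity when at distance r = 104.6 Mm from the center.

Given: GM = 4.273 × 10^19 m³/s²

Convert to SI: a = 100.7 Mm = 1.007e+08 m; r = 104.6 Mm = 1.046e+08 m.
Vis-viva: v = √(GM · (2/r − 1/a)).
2/r − 1/a = 2/1.046e+08 − 1/1.007e+08 = 9.18997e-09 m⁻¹.
v = √(4.273e+19 · 9.18997e-09) m/s ≈ 6.266e+05 m/s = 626.6 km/s.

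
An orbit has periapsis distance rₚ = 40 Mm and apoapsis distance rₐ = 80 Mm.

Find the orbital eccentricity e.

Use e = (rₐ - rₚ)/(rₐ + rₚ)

Convert to SI: rₚ = 40 Mm = 4e+07 m; rₐ = 80 Mm = 8e+07 m.
e = (rₐ − rₚ) / (rₐ + rₚ).
e = (8e+07 − 4e+07) / (8e+07 + 4e+07) = 4e+07 / 1.2e+08 ≈ 0.3333.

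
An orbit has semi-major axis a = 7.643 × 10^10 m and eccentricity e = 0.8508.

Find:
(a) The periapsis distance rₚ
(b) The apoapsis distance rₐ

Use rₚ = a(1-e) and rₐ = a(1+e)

(a) rₚ = a(1 − e) = 7.643e+10 · (1 − 0.8508) = 7.643e+10 · 0.1492 ≈ 1.14e+10 m = 1.14 × 10^10 m.
(b) rₐ = a(1 + e) = 7.643e+10 · (1 + 0.8508) = 7.643e+10 · 1.8508 ≈ 1.415e+11 m = 1.415 × 10^11 m.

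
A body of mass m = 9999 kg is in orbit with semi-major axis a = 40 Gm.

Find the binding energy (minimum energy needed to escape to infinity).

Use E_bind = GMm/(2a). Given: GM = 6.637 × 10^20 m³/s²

Convert to SI: a = 40 Gm = 4e+10 m.
Total orbital energy is E = −GMm/(2a); binding energy is E_bind = −E = GMm/(2a).
E_bind = 6.637e+20 · 9999 / (2 · 4e+10) J ≈ 8.295e+13 J = 82.95 TJ.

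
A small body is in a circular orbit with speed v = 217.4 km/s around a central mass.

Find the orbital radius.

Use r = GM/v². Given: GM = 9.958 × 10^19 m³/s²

Convert to SI: v = 217.4 km/s = 217400 m/s.
For a circular orbit, v² = GM / r, so r = GM / v².
r = 9.958e+19 / (217400)² m ≈ 2.107e+09 m = 2.107 × 10^9 m.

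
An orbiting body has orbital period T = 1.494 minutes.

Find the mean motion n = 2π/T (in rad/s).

Convert to SI: T = 1.494 minutes = 89.64 s.
n = 2π / T.
n = 2π / 89.64 s ≈ 0.07009 rad/s.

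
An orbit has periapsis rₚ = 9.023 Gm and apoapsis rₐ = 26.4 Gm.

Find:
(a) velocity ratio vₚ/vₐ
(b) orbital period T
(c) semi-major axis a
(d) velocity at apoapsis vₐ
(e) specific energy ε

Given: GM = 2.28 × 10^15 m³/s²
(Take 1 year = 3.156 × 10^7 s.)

Convert to SI: rₚ = 9.023 Gm = 9.023e+09 m; rₐ = 26.4 Gm = 2.64e+10 m.
(a) Conservation of angular momentum (rₚvₚ = rₐvₐ) gives vₚ/vₐ = rₐ/rₚ = 2.64e+10/9.023e+09 ≈ 2.926
(b) With a = (rₚ + rₐ)/2 = 1.77115e+10 m, T = 2π √(a³/GM) = 2π √((1.77115e+10)³/2.28e+15) s ≈ 3.102e+08 s
(c) a = (rₚ + rₐ)/2 = (9.023e+09 + 2.64e+10)/2 ≈ 1.771e+10 m
(d) With a = (rₚ + rₐ)/2 = 1.77115e+10 m, vₐ = √(GM (2/rₐ − 1/a)) = √(2.28e+15 · (2/2.64e+10 − 1/1.77115e+10)) m/s ≈ 209.8 m/s
(e) With a = (rₚ + rₐ)/2 = 1.77115e+10 m, ε = −GM/(2a) = −2.28e+15/(2 · 1.77115e+10) J/kg ≈ -6.436e+04 J/kg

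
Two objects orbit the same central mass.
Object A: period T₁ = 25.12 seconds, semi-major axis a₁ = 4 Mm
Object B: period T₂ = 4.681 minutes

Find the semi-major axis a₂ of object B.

Convert to SI: a₁ = 4 Mm = 4e+06 m; T₂ = 4.681 minutes = 280.86 s.
Kepler's third law: (T₁/T₂)² = (a₁/a₂)³ ⇒ a₂ = a₁ · (T₂/T₁)^(2/3).
T₂/T₁ = 280.86 / 25.12 = 11.1807.
a₂ = 4e+06 · (11.1807)^(2/3) m ≈ 2e+07 m = 20 Mm.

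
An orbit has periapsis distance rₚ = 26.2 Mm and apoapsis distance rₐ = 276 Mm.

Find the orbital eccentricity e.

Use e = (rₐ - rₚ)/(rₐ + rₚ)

Convert to SI: rₚ = 26.2 Mm = 2.62e+07 m; rₐ = 276 Mm = 2.76e+08 m.
e = (rₐ − rₚ) / (rₐ + rₚ).
e = (2.76e+08 − 2.62e+07) / (2.76e+08 + 2.62e+07) = 2.498e+08 / 3.022e+08 ≈ 0.8266.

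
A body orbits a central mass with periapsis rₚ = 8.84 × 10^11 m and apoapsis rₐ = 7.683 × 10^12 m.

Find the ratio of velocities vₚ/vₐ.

Conservation of angular momentum gives rₚvₚ = rₐvₐ, so vₚ/vₐ = rₐ/rₚ.
vₚ/vₐ = 7.683e+12 / 8.84e+11 ≈ 8.691.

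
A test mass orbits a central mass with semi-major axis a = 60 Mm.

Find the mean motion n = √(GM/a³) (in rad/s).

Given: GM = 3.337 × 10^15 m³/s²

Convert to SI: a = 60 Mm = 6e+07 m.
n = √(GM / a³).
n = √(3.337e+15 / (6e+07)³) rad/s ≈ 0.0001243 rad/s.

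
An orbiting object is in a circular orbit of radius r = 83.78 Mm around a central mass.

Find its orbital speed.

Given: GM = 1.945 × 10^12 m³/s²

Convert to SI: r = 83.78 Mm = 8.378e+07 m.
For a circular orbit, gravity supplies the centripetal force, so v = √(GM / r).
v = √(1.945e+12 / 8.378e+07) m/s ≈ 152.4 m/s = 152.4 m/s.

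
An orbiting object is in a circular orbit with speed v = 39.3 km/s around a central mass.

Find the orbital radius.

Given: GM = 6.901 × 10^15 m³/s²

Convert to SI: v = 39.3 km/s = 39300 m/s.
For a circular orbit, v² = GM / r, so r = GM / v².
r = 6.901e+15 / (39300)² m ≈ 4.468e+06 m = 4.468 × 10^6 m.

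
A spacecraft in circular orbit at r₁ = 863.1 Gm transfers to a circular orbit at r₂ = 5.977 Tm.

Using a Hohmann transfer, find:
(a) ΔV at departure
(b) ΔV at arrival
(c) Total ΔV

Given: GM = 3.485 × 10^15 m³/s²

Convert to SI: r₁ = 863.1 Gm = 8.631e+11 m; r₂ = 5.977 Tm = 5.977e+12 m.
Transfer semi-major axis: a_t = (r₁ + r₂)/2 = (8.631e+11 + 5.977e+12)/2 = 3.42005e+12 m.
Circular speeds: v₁ = √(GM/r₁) = 63.5435 m/s, v₂ = √(GM/r₂) = 24.1468 m/s.
Transfer speeds (vis-viva v² = GM(2/r − 1/a_t)): v₁ᵗ = 84.0033 m/s, v₂ᵗ = 12.1304 m/s.
(a) ΔV₁ = |v₁ᵗ − v₁| ≈ 20.46 m/s = 20.46 m/s.
(b) ΔV₂ = |v₂ − v₂ᵗ| ≈ 12.02 m/s = 12.02 m/s.
(c) ΔV_total = ΔV₁ + ΔV₂ ≈ 32.48 m/s = 32.48 m/s.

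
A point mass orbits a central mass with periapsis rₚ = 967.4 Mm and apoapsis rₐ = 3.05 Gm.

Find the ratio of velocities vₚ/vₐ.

Convert to SI: rₚ = 967.4 Mm = 9.674e+08 m; rₐ = 3.05 Gm = 3.05e+09 m.
Conservation of angular momentum gives rₚvₚ = rₐvₐ, so vₚ/vₐ = rₐ/rₚ.
vₚ/vₐ = 3.05e+09 / 9.674e+08 ≈ 3.153.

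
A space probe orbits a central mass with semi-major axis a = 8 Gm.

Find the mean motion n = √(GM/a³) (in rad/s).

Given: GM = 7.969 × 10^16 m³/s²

Convert to SI: a = 8 Gm = 8e+09 m.
n = √(GM / a³).
n = √(7.969e+16 / (8e+09)³) rad/s ≈ 3.945e-07 rad/s.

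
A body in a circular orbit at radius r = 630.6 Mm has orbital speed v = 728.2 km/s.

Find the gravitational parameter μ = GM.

Convert to SI: r = 630.6 Mm = 6.306e+08 m; v = 728.2 km/s = 728200 m/s.
For a circular orbit v² = GM/r, so GM = v² · r.
GM = (728200)² · 6.306e+08 m³/s² ≈ 3.344e+20 m³/s² = 3.344 × 10^20 m³/s².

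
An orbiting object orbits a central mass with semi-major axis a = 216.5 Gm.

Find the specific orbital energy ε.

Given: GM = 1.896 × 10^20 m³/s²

Convert to SI: a = 216.5 Gm = 2.165e+11 m.
ε = −GM / (2a).
ε = −1.896e+20 / (2 · 2.165e+11) J/kg ≈ -4.379e+08 J/kg = -437.9 MJ/kg.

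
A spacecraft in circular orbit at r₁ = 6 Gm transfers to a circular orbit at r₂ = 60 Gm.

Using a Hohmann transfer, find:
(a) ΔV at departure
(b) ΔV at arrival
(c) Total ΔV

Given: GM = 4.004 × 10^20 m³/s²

Convert to SI: r₁ = 6 Gm = 6e+09 m; r₂ = 60 Gm = 6e+10 m.
Transfer semi-major axis: a_t = (r₁ + r₂)/2 = (6e+09 + 6e+10)/2 = 3.3e+10 m.
Circular speeds: v₁ = √(GM/r₁) = 258328 m/s, v₂ = √(GM/r₂) = 81690.5 m/s.
Transfer speeds (vis-viva v² = GM(2/r − 1/a_t)): v₁ᵗ = 348329 m/s, v₂ᵗ = 34832.9 m/s.
(a) ΔV₁ = |v₁ᵗ − v₁| ≈ 9e+04 m/s = 90 km/s.
(b) ΔV₂ = |v₂ − v₂ᵗ| ≈ 4.686e+04 m/s = 46.86 km/s.
(c) ΔV_total = ΔV₁ + ΔV₂ ≈ 1.369e+05 m/s = 136.9 km/s.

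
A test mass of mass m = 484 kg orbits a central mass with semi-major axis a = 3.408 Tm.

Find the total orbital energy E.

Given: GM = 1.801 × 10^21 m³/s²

Convert to SI: a = 3.408 Tm = 3.408e+12 m.
E = −GMm / (2a).
E = −1.801e+21 · 484 / (2 · 3.408e+12) J ≈ -1.279e+11 J = -127.9 GJ.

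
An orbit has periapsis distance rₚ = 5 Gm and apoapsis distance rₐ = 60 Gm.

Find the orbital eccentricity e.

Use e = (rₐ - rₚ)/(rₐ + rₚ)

Convert to SI: rₚ = 5 Gm = 5e+09 m; rₐ = 60 Gm = 6e+10 m.
e = (rₐ − rₚ) / (rₐ + rₚ).
e = (6e+10 − 5e+09) / (6e+10 + 5e+09) = 5.5e+10 / 6.5e+10 ≈ 0.8462.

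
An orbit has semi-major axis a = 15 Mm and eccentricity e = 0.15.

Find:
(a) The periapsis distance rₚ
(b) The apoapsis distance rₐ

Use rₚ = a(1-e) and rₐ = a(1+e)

Convert to SI: a = 15 Mm = 1.5e+07 m.
(a) rₚ = a(1 − e) = 1.5e+07 · (1 − 0.15) = 1.5e+07 · 0.85 ≈ 1.275e+07 m = 12.75 Mm.
(b) rₐ = a(1 + e) = 1.5e+07 · (1 + 0.15) = 1.5e+07 · 1.15 ≈ 1.725e+07 m = 17.25 Mm.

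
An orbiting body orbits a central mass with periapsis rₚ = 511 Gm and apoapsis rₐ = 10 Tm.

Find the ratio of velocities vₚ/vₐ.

Convert to SI: rₚ = 511 Gm = 5.11e+11 m; rₐ = 10 Tm = 1e+13 m.
Conservation of angular momentum gives rₚvₚ = rₐvₐ, so vₚ/vₐ = rₐ/rₚ.
vₚ/vₐ = 1e+13 / 5.11e+11 ≈ 19.57.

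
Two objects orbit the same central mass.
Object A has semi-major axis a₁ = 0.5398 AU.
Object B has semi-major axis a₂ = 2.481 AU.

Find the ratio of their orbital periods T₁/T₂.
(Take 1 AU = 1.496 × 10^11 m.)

Convert to SI: a₁ = 0.5398 AU = 8.07541e+10 m; a₂ = 2.481 AU = 3.71158e+11 m.
From Kepler's third law, (T₁/T₂)² = (a₁/a₂)³, so T₁/T₂ = (a₁/a₂)^(3/2).
a₁/a₂ = 8.07541e+10 / 3.71158e+11 = 0.217574.
T₁/T₂ = (0.217574)^(3/2) ≈ 0.1015.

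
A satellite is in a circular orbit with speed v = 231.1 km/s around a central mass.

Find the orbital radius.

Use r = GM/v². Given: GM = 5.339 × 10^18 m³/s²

Convert to SI: v = 231.1 km/s = 231100 m/s.
For a circular orbit, v² = GM / r, so r = GM / v².
r = 5.339e+18 / (231100)² m ≈ 9.997e+07 m = 99.97 Mm.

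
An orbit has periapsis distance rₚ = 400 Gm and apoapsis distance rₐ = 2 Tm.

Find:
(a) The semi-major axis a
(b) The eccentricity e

Convert to SI: rₚ = 400 Gm = 4e+11 m; rₐ = 2 Tm = 2e+12 m.
(a) a = (rₚ + rₐ) / 2 = (4e+11 + 2e+12) / 2 ≈ 1.2e+12 m = 1.2 Tm.
(b) e = (rₐ − rₚ) / (rₐ + rₚ) = (2e+12 − 4e+11) / (2e+12 + 4e+11) ≈ 0.6667.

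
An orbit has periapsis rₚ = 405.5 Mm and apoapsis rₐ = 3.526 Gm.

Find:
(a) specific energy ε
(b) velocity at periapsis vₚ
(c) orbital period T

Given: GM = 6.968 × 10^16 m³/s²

Convert to SI: rₚ = 405.5 Mm = 4.055e+08 m; rₐ = 3.526 Gm = 3.526e+09 m.
(a) With a = (rₚ + rₐ)/2 = 1.96575e+09 m, ε = −GM/(2a) = −6.968e+16/(2 · 1.96575e+09) J/kg ≈ -1.772e+07 J/kg
(b) With a = (rₚ + rₐ)/2 = 1.96575e+09 m, vₚ = √(GM (2/rₚ − 1/a)) = √(6.968e+16 · (2/4.055e+08 − 1/1.96575e+09)) m/s ≈ 1.756e+04 m/s
(c) With a = (rₚ + rₐ)/2 = 1.96575e+09 m, T = 2π √(a³/GM) = 2π √((1.96575e+09)³/6.968e+16) s ≈ 2.075e+06 s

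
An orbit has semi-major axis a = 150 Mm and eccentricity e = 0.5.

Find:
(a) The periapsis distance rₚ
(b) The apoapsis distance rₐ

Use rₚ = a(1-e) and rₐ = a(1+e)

Convert to SI: a = 150 Mm = 1.5e+08 m.
(a) rₚ = a(1 − e) = 1.5e+08 · (1 − 0.5) = 1.5e+08 · 0.5 ≈ 7.5e+07 m = 75 Mm.
(b) rₐ = a(1 + e) = 1.5e+08 · (1 + 0.5) = 1.5e+08 · 1.5 ≈ 2.25e+08 m = 225 Mm.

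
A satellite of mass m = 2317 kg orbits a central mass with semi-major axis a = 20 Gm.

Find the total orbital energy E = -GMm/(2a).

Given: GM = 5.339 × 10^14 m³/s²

Convert to SI: a = 20 Gm = 2e+10 m.
E = −GMm / (2a).
E = −5.339e+14 · 2317 / (2 · 2e+10) J ≈ -3.093e+07 J = -30.93 MJ.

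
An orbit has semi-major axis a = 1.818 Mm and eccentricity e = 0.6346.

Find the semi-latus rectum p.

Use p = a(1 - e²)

Convert to SI: a = 1.818 Mm = 1.818e+06 m.
p = a (1 − e²).
p = 1.818e+06 · (1 − (0.6346)²) = 1.818e+06 · 0.597283 ≈ 1.086e+06 m = 1.086 Mm.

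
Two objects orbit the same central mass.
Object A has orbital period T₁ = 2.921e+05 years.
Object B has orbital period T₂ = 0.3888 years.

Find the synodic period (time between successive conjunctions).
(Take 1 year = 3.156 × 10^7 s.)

Convert to SI: T₁ = 2.921e+05 years = 9.21868e+12 s; T₂ = 0.3888 years = 1.22705e+07 s.
T_syn = |T₁ · T₂ / (T₁ − T₂)|.
T_syn = |9.21868e+12 · 1.22705e+07 / (9.21868e+12 − 1.22705e+07)| s ≈ 1.227e+07 s = 0.3888 years.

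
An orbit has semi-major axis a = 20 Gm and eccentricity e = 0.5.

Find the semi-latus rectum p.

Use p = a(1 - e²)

Convert to SI: a = 20 Gm = 2e+10 m.
p = a (1 − e²).
p = 2e+10 · (1 − (0.5)²) = 2e+10 · 0.75 ≈ 1.5e+10 m = 15 Gm.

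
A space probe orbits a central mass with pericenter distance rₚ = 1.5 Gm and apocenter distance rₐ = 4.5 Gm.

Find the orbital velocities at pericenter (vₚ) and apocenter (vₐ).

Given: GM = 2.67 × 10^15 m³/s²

Convert to SI: rₚ = 1.5 Gm = 1.5e+09 m; rₐ = 4.5 Gm = 4.5e+09 m.
Use the vis-viva equation v² = GM(2/r − 1/a) with a = (rₚ + rₐ)/2 = (1.5e+09 + 4.5e+09)/2 = 3e+09 m.
vₚ = √(GM · (2/rₚ − 1/a)) = √(2.67e+15 · (2/1.5e+09 − 1/3e+09)) m/s ≈ 1634 m/s = 1.634 km/s.
vₐ = √(GM · (2/rₐ − 1/a)) = √(2.67e+15 · (2/4.5e+09 − 1/3e+09)) m/s ≈ 544.7 m/s = 544.7 m/s.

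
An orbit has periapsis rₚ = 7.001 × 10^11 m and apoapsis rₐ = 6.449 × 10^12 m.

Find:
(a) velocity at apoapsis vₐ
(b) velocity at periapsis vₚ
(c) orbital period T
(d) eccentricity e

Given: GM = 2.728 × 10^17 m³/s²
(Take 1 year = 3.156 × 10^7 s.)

(a) With a = (rₚ + rₐ)/2 = 3.57455e+12 m, vₐ = √(GM (2/rₐ − 1/a)) = √(2.728e+17 · (2/6.449e+12 − 1/3.57455e+12)) m/s ≈ 91.02 m/s
(b) With a = (rₚ + rₐ)/2 = 3.57455e+12 m, vₚ = √(GM (2/rₚ − 1/a)) = √(2.728e+17 · (2/7.001e+11 − 1/3.57455e+12)) m/s ≈ 838.5 m/s
(c) With a = (rₚ + rₐ)/2 = 3.57455e+12 m, T = 2π √(a³/GM) = 2π √((3.57455e+12)³/2.728e+17) s ≈ 8.13e+10 s
(d) e = (rₐ − rₚ)/(rₐ + rₚ) = (6.449e+12 − 7.001e+11)/(6.449e+12 + 7.001e+11) ≈ 0.8041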